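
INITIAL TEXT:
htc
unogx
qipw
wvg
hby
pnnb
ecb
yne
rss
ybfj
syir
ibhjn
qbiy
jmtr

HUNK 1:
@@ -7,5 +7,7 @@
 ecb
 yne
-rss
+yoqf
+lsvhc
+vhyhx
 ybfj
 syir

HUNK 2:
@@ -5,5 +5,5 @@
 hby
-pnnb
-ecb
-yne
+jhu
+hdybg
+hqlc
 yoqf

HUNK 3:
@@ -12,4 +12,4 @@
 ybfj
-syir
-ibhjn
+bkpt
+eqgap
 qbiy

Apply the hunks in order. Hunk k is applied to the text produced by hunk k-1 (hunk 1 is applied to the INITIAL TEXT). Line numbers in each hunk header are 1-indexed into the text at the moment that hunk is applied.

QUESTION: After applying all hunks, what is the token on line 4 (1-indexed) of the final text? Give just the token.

Hunk 1: at line 7 remove [rss] add [yoqf,lsvhc,vhyhx] -> 16 lines: htc unogx qipw wvg hby pnnb ecb yne yoqf lsvhc vhyhx ybfj syir ibhjn qbiy jmtr
Hunk 2: at line 5 remove [pnnb,ecb,yne] add [jhu,hdybg,hqlc] -> 16 lines: htc unogx qipw wvg hby jhu hdybg hqlc yoqf lsvhc vhyhx ybfj syir ibhjn qbiy jmtr
Hunk 3: at line 12 remove [syir,ibhjn] add [bkpt,eqgap] -> 16 lines: htc unogx qipw wvg hby jhu hdybg hqlc yoqf lsvhc vhyhx ybfj bkpt eqgap qbiy jmtr
Final line 4: wvg

Answer: wvg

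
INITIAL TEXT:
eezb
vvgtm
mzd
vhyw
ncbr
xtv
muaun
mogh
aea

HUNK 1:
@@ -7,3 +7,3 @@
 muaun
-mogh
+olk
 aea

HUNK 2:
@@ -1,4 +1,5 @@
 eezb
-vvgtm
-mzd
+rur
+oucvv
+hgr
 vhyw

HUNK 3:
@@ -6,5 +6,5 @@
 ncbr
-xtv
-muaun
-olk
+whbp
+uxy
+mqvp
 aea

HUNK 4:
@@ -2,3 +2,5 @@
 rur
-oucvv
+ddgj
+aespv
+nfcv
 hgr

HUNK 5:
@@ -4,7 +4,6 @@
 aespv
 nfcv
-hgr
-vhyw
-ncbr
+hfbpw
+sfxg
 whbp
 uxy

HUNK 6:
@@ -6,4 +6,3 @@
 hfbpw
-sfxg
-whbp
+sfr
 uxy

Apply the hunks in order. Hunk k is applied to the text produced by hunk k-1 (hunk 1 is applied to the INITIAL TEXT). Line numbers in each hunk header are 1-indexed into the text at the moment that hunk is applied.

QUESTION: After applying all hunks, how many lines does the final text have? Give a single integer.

Answer: 10

Derivation:
Hunk 1: at line 7 remove [mogh] add [olk] -> 9 lines: eezb vvgtm mzd vhyw ncbr xtv muaun olk aea
Hunk 2: at line 1 remove [vvgtm,mzd] add [rur,oucvv,hgr] -> 10 lines: eezb rur oucvv hgr vhyw ncbr xtv muaun olk aea
Hunk 3: at line 6 remove [xtv,muaun,olk] add [whbp,uxy,mqvp] -> 10 lines: eezb rur oucvv hgr vhyw ncbr whbp uxy mqvp aea
Hunk 4: at line 2 remove [oucvv] add [ddgj,aespv,nfcv] -> 12 lines: eezb rur ddgj aespv nfcv hgr vhyw ncbr whbp uxy mqvp aea
Hunk 5: at line 4 remove [hgr,vhyw,ncbr] add [hfbpw,sfxg] -> 11 lines: eezb rur ddgj aespv nfcv hfbpw sfxg whbp uxy mqvp aea
Hunk 6: at line 6 remove [sfxg,whbp] add [sfr] -> 10 lines: eezb rur ddgj aespv nfcv hfbpw sfr uxy mqvp aea
Final line count: 10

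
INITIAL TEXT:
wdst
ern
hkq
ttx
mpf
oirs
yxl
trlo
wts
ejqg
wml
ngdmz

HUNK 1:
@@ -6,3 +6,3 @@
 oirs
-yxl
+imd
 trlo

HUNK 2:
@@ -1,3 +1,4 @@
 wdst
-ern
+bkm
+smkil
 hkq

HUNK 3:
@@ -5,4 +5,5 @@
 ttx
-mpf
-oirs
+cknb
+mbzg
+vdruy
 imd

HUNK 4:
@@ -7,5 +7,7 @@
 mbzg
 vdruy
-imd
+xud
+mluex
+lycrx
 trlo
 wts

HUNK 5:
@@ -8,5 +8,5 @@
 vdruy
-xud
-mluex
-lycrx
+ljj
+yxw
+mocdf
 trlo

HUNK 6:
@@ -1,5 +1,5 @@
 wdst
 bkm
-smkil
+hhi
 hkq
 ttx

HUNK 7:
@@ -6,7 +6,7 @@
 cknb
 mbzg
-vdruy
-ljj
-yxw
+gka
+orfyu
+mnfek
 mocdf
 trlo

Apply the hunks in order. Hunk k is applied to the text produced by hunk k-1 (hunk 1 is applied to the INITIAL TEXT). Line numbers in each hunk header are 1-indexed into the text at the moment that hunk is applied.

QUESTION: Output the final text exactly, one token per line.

Answer: wdst
bkm
hhi
hkq
ttx
cknb
mbzg
gka
orfyu
mnfek
mocdf
trlo
wts
ejqg
wml
ngdmz

Derivation:
Hunk 1: at line 6 remove [yxl] add [imd] -> 12 lines: wdst ern hkq ttx mpf oirs imd trlo wts ejqg wml ngdmz
Hunk 2: at line 1 remove [ern] add [bkm,smkil] -> 13 lines: wdst bkm smkil hkq ttx mpf oirs imd trlo wts ejqg wml ngdmz
Hunk 3: at line 5 remove [mpf,oirs] add [cknb,mbzg,vdruy] -> 14 lines: wdst bkm smkil hkq ttx cknb mbzg vdruy imd trlo wts ejqg wml ngdmz
Hunk 4: at line 7 remove [imd] add [xud,mluex,lycrx] -> 16 lines: wdst bkm smkil hkq ttx cknb mbzg vdruy xud mluex lycrx trlo wts ejqg wml ngdmz
Hunk 5: at line 8 remove [xud,mluex,lycrx] add [ljj,yxw,mocdf] -> 16 lines: wdst bkm smkil hkq ttx cknb mbzg vdruy ljj yxw mocdf trlo wts ejqg wml ngdmz
Hunk 6: at line 1 remove [smkil] add [hhi] -> 16 lines: wdst bkm hhi hkq ttx cknb mbzg vdruy ljj yxw mocdf trlo wts ejqg wml ngdmz
Hunk 7: at line 6 remove [vdruy,ljj,yxw] add [gka,orfyu,mnfek] -> 16 lines: wdst bkm hhi hkq ttx cknb mbzg gka orfyu mnfek mocdf trlo wts ejqg wml ngdmz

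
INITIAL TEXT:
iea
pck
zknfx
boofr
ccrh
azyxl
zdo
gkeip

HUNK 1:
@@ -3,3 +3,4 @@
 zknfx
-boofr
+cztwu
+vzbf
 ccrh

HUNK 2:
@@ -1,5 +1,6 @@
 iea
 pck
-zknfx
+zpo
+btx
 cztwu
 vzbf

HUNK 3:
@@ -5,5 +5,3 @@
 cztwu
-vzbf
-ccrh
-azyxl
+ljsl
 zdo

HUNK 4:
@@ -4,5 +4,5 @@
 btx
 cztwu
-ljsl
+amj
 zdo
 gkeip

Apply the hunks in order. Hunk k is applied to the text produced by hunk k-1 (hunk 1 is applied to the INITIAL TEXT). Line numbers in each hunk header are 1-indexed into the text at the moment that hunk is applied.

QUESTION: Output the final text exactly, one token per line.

Hunk 1: at line 3 remove [boofr] add [cztwu,vzbf] -> 9 lines: iea pck zknfx cztwu vzbf ccrh azyxl zdo gkeip
Hunk 2: at line 1 remove [zknfx] add [zpo,btx] -> 10 lines: iea pck zpo btx cztwu vzbf ccrh azyxl zdo gkeip
Hunk 3: at line 5 remove [vzbf,ccrh,azyxl] add [ljsl] -> 8 lines: iea pck zpo btx cztwu ljsl zdo gkeip
Hunk 4: at line 4 remove [ljsl] add [amj] -> 8 lines: iea pck zpo btx cztwu amj zdo gkeip

Answer: iea
pck
zpo
btx
cztwu
amj
zdo
gkeip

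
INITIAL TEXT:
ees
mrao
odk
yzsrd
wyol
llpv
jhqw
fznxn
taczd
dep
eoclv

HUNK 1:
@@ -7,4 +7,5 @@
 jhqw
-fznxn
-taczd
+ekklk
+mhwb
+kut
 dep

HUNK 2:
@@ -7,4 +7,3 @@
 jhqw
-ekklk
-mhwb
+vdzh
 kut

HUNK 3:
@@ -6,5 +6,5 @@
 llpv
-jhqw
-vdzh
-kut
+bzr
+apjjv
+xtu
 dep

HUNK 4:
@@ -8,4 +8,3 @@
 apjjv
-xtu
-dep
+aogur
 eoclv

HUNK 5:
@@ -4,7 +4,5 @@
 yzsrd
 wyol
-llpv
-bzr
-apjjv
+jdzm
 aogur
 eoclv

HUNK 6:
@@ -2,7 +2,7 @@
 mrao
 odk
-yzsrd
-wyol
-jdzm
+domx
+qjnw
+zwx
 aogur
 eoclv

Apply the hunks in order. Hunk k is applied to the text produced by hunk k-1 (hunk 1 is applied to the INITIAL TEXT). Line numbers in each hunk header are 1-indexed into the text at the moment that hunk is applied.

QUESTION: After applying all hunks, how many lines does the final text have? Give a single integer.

Hunk 1: at line 7 remove [fznxn,taczd] add [ekklk,mhwb,kut] -> 12 lines: ees mrao odk yzsrd wyol llpv jhqw ekklk mhwb kut dep eoclv
Hunk 2: at line 7 remove [ekklk,mhwb] add [vdzh] -> 11 lines: ees mrao odk yzsrd wyol llpv jhqw vdzh kut dep eoclv
Hunk 3: at line 6 remove [jhqw,vdzh,kut] add [bzr,apjjv,xtu] -> 11 lines: ees mrao odk yzsrd wyol llpv bzr apjjv xtu dep eoclv
Hunk 4: at line 8 remove [xtu,dep] add [aogur] -> 10 lines: ees mrao odk yzsrd wyol llpv bzr apjjv aogur eoclv
Hunk 5: at line 4 remove [llpv,bzr,apjjv] add [jdzm] -> 8 lines: ees mrao odk yzsrd wyol jdzm aogur eoclv
Hunk 6: at line 2 remove [yzsrd,wyol,jdzm] add [domx,qjnw,zwx] -> 8 lines: ees mrao odk domx qjnw zwx aogur eoclv
Final line count: 8

Answer: 8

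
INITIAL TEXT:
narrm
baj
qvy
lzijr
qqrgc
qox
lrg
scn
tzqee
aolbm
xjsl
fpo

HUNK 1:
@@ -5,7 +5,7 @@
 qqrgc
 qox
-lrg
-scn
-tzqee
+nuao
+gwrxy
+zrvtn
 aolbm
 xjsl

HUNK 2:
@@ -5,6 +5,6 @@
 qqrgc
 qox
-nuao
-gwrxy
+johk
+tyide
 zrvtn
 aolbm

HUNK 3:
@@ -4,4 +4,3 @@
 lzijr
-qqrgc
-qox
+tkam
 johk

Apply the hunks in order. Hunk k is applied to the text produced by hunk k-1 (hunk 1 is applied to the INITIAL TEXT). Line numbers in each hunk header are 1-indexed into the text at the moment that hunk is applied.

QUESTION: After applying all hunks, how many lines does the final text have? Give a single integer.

Answer: 11

Derivation:
Hunk 1: at line 5 remove [lrg,scn,tzqee] add [nuao,gwrxy,zrvtn] -> 12 lines: narrm baj qvy lzijr qqrgc qox nuao gwrxy zrvtn aolbm xjsl fpo
Hunk 2: at line 5 remove [nuao,gwrxy] add [johk,tyide] -> 12 lines: narrm baj qvy lzijr qqrgc qox johk tyide zrvtn aolbm xjsl fpo
Hunk 3: at line 4 remove [qqrgc,qox] add [tkam] -> 11 lines: narrm baj qvy lzijr tkam johk tyide zrvtn aolbm xjsl fpo
Final line count: 11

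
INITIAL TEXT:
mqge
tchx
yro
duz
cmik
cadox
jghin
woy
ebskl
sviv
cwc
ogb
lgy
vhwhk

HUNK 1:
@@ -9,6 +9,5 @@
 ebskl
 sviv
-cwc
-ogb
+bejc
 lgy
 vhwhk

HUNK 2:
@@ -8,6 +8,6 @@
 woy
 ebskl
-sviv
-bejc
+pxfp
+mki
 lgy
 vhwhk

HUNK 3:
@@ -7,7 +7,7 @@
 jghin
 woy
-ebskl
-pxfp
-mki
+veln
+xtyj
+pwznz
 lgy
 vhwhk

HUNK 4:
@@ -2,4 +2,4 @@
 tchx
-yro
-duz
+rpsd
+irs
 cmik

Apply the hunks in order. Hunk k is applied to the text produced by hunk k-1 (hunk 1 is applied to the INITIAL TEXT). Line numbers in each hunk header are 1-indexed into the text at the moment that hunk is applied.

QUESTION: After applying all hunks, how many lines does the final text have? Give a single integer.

Answer: 13

Derivation:
Hunk 1: at line 9 remove [cwc,ogb] add [bejc] -> 13 lines: mqge tchx yro duz cmik cadox jghin woy ebskl sviv bejc lgy vhwhk
Hunk 2: at line 8 remove [sviv,bejc] add [pxfp,mki] -> 13 lines: mqge tchx yro duz cmik cadox jghin woy ebskl pxfp mki lgy vhwhk
Hunk 3: at line 7 remove [ebskl,pxfp,mki] add [veln,xtyj,pwznz] -> 13 lines: mqge tchx yro duz cmik cadox jghin woy veln xtyj pwznz lgy vhwhk
Hunk 4: at line 2 remove [yro,duz] add [rpsd,irs] -> 13 lines: mqge tchx rpsd irs cmik cadox jghin woy veln xtyj pwznz lgy vhwhk
Final line count: 13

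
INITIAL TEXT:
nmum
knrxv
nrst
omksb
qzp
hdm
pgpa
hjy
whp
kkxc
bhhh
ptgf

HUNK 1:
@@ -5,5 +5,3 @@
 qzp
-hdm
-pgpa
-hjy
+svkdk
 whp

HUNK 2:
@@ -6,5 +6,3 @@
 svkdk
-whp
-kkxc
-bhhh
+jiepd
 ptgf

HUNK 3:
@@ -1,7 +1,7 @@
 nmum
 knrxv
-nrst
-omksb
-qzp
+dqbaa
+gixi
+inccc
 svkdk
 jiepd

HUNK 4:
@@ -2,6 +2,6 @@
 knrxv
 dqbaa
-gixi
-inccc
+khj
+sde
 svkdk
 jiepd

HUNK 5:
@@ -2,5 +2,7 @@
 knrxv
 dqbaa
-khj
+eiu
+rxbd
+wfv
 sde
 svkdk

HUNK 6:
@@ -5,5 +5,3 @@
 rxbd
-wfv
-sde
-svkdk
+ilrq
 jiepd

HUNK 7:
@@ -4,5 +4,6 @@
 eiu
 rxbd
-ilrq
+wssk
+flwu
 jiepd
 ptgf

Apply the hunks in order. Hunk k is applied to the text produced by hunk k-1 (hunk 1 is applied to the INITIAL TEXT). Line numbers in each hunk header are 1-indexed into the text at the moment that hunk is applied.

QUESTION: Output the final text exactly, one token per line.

Answer: nmum
knrxv
dqbaa
eiu
rxbd
wssk
flwu
jiepd
ptgf

Derivation:
Hunk 1: at line 5 remove [hdm,pgpa,hjy] add [svkdk] -> 10 lines: nmum knrxv nrst omksb qzp svkdk whp kkxc bhhh ptgf
Hunk 2: at line 6 remove [whp,kkxc,bhhh] add [jiepd] -> 8 lines: nmum knrxv nrst omksb qzp svkdk jiepd ptgf
Hunk 3: at line 1 remove [nrst,omksb,qzp] add [dqbaa,gixi,inccc] -> 8 lines: nmum knrxv dqbaa gixi inccc svkdk jiepd ptgf
Hunk 4: at line 2 remove [gixi,inccc] add [khj,sde] -> 8 lines: nmum knrxv dqbaa khj sde svkdk jiepd ptgf
Hunk 5: at line 2 remove [khj] add [eiu,rxbd,wfv] -> 10 lines: nmum knrxv dqbaa eiu rxbd wfv sde svkdk jiepd ptgf
Hunk 6: at line 5 remove [wfv,sde,svkdk] add [ilrq] -> 8 lines: nmum knrxv dqbaa eiu rxbd ilrq jiepd ptgf
Hunk 7: at line 4 remove [ilrq] add [wssk,flwu] -> 9 lines: nmum knrxv dqbaa eiu rxbd wssk flwu jiepd ptgf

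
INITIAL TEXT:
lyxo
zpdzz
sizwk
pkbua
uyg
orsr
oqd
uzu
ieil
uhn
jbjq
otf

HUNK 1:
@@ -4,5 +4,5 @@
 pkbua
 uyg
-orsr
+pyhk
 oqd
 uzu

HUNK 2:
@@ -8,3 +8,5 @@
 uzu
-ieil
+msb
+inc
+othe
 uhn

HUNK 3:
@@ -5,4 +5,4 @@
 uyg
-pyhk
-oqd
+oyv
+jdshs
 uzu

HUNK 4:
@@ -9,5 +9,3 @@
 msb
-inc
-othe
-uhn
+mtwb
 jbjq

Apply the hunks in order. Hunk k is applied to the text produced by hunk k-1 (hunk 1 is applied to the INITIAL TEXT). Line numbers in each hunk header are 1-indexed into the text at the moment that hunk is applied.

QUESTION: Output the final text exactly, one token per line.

Hunk 1: at line 4 remove [orsr] add [pyhk] -> 12 lines: lyxo zpdzz sizwk pkbua uyg pyhk oqd uzu ieil uhn jbjq otf
Hunk 2: at line 8 remove [ieil] add [msb,inc,othe] -> 14 lines: lyxo zpdzz sizwk pkbua uyg pyhk oqd uzu msb inc othe uhn jbjq otf
Hunk 3: at line 5 remove [pyhk,oqd] add [oyv,jdshs] -> 14 lines: lyxo zpdzz sizwk pkbua uyg oyv jdshs uzu msb inc othe uhn jbjq otf
Hunk 4: at line 9 remove [inc,othe,uhn] add [mtwb] -> 12 lines: lyxo zpdzz sizwk pkbua uyg oyv jdshs uzu msb mtwb jbjq otf

Answer: lyxo
zpdzz
sizwk
pkbua
uyg
oyv
jdshs
uzu
msb
mtwb
jbjq
otf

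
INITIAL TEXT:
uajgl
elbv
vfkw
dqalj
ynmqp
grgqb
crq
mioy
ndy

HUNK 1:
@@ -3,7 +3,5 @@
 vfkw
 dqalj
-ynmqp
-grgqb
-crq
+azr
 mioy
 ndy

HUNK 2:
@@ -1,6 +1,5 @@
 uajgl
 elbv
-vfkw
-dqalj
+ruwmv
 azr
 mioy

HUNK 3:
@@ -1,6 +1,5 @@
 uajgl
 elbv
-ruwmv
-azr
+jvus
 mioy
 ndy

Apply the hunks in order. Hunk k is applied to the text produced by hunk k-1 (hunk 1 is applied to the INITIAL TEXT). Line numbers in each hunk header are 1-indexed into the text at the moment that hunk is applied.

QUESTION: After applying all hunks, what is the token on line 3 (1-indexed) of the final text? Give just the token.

Answer: jvus

Derivation:
Hunk 1: at line 3 remove [ynmqp,grgqb,crq] add [azr] -> 7 lines: uajgl elbv vfkw dqalj azr mioy ndy
Hunk 2: at line 1 remove [vfkw,dqalj] add [ruwmv] -> 6 lines: uajgl elbv ruwmv azr mioy ndy
Hunk 3: at line 1 remove [ruwmv,azr] add [jvus] -> 5 lines: uajgl elbv jvus mioy ndy
Final line 3: jvus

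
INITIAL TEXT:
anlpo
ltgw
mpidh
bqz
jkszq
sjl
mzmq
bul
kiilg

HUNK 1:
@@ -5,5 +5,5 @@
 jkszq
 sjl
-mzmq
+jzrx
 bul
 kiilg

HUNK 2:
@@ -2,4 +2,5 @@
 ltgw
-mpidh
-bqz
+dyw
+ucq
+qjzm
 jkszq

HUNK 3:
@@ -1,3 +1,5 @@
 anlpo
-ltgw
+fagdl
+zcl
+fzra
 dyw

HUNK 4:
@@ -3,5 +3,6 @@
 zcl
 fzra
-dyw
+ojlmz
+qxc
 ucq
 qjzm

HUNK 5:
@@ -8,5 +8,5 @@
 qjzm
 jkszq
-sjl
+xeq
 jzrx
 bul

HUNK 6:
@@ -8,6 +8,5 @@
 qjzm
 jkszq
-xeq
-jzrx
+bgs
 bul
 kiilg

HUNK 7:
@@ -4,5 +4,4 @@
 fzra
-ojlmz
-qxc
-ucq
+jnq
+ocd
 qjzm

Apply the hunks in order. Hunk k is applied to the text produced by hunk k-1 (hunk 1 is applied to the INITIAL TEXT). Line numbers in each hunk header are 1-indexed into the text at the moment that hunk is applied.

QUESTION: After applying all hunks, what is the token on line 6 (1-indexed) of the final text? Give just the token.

Hunk 1: at line 5 remove [mzmq] add [jzrx] -> 9 lines: anlpo ltgw mpidh bqz jkszq sjl jzrx bul kiilg
Hunk 2: at line 2 remove [mpidh,bqz] add [dyw,ucq,qjzm] -> 10 lines: anlpo ltgw dyw ucq qjzm jkszq sjl jzrx bul kiilg
Hunk 3: at line 1 remove [ltgw] add [fagdl,zcl,fzra] -> 12 lines: anlpo fagdl zcl fzra dyw ucq qjzm jkszq sjl jzrx bul kiilg
Hunk 4: at line 3 remove [dyw] add [ojlmz,qxc] -> 13 lines: anlpo fagdl zcl fzra ojlmz qxc ucq qjzm jkszq sjl jzrx bul kiilg
Hunk 5: at line 8 remove [sjl] add [xeq] -> 13 lines: anlpo fagdl zcl fzra ojlmz qxc ucq qjzm jkszq xeq jzrx bul kiilg
Hunk 6: at line 8 remove [xeq,jzrx] add [bgs] -> 12 lines: anlpo fagdl zcl fzra ojlmz qxc ucq qjzm jkszq bgs bul kiilg
Hunk 7: at line 4 remove [ojlmz,qxc,ucq] add [jnq,ocd] -> 11 lines: anlpo fagdl zcl fzra jnq ocd qjzm jkszq bgs bul kiilg
Final line 6: ocd

Answer: ocd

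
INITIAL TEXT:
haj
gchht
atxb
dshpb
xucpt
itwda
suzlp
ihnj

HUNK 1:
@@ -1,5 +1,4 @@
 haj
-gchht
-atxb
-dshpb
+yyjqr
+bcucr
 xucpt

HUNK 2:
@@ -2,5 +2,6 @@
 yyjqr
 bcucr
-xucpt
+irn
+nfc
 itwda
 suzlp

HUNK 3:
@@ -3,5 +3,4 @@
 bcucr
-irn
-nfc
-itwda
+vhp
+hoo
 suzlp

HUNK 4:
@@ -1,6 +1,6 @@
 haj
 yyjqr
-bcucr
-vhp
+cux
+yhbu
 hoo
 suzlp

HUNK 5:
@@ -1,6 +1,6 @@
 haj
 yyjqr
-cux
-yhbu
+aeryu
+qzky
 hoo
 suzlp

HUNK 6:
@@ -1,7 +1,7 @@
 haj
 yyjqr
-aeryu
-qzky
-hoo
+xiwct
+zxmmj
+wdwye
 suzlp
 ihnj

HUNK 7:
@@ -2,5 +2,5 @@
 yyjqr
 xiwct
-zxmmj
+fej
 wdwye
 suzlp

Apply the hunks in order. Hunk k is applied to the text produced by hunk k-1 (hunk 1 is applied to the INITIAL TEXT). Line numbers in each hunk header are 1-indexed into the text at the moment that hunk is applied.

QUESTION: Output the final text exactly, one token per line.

Answer: haj
yyjqr
xiwct
fej
wdwye
suzlp
ihnj

Derivation:
Hunk 1: at line 1 remove [gchht,atxb,dshpb] add [yyjqr,bcucr] -> 7 lines: haj yyjqr bcucr xucpt itwda suzlp ihnj
Hunk 2: at line 2 remove [xucpt] add [irn,nfc] -> 8 lines: haj yyjqr bcucr irn nfc itwda suzlp ihnj
Hunk 3: at line 3 remove [irn,nfc,itwda] add [vhp,hoo] -> 7 lines: haj yyjqr bcucr vhp hoo suzlp ihnj
Hunk 4: at line 1 remove [bcucr,vhp] add [cux,yhbu] -> 7 lines: haj yyjqr cux yhbu hoo suzlp ihnj
Hunk 5: at line 1 remove [cux,yhbu] add [aeryu,qzky] -> 7 lines: haj yyjqr aeryu qzky hoo suzlp ihnj
Hunk 6: at line 1 remove [aeryu,qzky,hoo] add [xiwct,zxmmj,wdwye] -> 7 lines: haj yyjqr xiwct zxmmj wdwye suzlp ihnj
Hunk 7: at line 2 remove [zxmmj] add [fej] -> 7 lines: haj yyjqr xiwct fej wdwye suzlp ihnj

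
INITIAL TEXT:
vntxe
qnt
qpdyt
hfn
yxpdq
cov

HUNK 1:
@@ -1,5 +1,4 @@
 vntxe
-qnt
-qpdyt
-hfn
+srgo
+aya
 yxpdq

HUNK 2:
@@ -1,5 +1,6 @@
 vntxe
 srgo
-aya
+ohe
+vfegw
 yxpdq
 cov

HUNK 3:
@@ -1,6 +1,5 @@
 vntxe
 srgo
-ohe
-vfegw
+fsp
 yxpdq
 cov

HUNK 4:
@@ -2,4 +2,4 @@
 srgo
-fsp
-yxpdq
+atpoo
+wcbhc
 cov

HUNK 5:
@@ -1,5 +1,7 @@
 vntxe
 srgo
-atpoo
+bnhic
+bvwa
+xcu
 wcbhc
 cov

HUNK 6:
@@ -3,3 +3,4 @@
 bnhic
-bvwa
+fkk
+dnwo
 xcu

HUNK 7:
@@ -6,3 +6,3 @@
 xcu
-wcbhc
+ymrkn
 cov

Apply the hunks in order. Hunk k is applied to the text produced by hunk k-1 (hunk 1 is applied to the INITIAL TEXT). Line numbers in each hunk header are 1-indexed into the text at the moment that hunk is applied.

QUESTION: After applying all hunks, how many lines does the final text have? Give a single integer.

Hunk 1: at line 1 remove [qnt,qpdyt,hfn] add [srgo,aya] -> 5 lines: vntxe srgo aya yxpdq cov
Hunk 2: at line 1 remove [aya] add [ohe,vfegw] -> 6 lines: vntxe srgo ohe vfegw yxpdq cov
Hunk 3: at line 1 remove [ohe,vfegw] add [fsp] -> 5 lines: vntxe srgo fsp yxpdq cov
Hunk 4: at line 2 remove [fsp,yxpdq] add [atpoo,wcbhc] -> 5 lines: vntxe srgo atpoo wcbhc cov
Hunk 5: at line 1 remove [atpoo] add [bnhic,bvwa,xcu] -> 7 lines: vntxe srgo bnhic bvwa xcu wcbhc cov
Hunk 6: at line 3 remove [bvwa] add [fkk,dnwo] -> 8 lines: vntxe srgo bnhic fkk dnwo xcu wcbhc cov
Hunk 7: at line 6 remove [wcbhc] add [ymrkn] -> 8 lines: vntxe srgo bnhic fkk dnwo xcu ymrkn cov
Final line count: 8

Answer: 8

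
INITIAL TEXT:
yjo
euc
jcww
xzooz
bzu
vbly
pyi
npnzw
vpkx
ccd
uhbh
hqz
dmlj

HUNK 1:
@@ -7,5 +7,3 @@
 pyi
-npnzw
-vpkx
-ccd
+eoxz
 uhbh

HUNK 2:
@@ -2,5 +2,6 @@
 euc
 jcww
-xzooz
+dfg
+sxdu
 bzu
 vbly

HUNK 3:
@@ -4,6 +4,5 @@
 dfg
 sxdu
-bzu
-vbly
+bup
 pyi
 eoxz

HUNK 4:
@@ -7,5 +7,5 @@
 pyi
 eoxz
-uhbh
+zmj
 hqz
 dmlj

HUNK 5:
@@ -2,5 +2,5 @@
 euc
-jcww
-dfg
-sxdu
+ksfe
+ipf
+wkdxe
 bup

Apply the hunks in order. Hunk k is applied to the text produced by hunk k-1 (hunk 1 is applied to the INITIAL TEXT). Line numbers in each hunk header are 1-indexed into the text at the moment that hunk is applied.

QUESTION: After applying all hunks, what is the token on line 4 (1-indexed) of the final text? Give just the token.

Answer: ipf

Derivation:
Hunk 1: at line 7 remove [npnzw,vpkx,ccd] add [eoxz] -> 11 lines: yjo euc jcww xzooz bzu vbly pyi eoxz uhbh hqz dmlj
Hunk 2: at line 2 remove [xzooz] add [dfg,sxdu] -> 12 lines: yjo euc jcww dfg sxdu bzu vbly pyi eoxz uhbh hqz dmlj
Hunk 3: at line 4 remove [bzu,vbly] add [bup] -> 11 lines: yjo euc jcww dfg sxdu bup pyi eoxz uhbh hqz dmlj
Hunk 4: at line 7 remove [uhbh] add [zmj] -> 11 lines: yjo euc jcww dfg sxdu bup pyi eoxz zmj hqz dmlj
Hunk 5: at line 2 remove [jcww,dfg,sxdu] add [ksfe,ipf,wkdxe] -> 11 lines: yjo euc ksfe ipf wkdxe bup pyi eoxz zmj hqz dmlj
Final line 4: ipf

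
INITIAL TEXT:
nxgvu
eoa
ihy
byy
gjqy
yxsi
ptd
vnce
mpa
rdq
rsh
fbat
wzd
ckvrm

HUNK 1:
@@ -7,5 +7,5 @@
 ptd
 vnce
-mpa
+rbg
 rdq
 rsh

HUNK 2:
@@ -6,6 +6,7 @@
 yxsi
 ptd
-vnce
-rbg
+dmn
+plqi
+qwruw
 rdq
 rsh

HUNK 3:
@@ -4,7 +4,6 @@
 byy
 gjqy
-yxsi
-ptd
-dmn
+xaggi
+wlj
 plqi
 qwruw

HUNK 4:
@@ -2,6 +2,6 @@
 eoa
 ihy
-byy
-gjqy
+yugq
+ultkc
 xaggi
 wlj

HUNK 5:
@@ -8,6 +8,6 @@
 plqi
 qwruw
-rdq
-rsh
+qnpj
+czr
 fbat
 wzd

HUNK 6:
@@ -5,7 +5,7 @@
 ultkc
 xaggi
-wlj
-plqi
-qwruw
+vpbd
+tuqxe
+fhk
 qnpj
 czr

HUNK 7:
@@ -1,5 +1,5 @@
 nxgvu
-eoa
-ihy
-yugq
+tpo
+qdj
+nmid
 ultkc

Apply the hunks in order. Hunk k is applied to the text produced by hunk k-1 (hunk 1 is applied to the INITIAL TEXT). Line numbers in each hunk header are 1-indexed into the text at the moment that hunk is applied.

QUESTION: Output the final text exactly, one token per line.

Answer: nxgvu
tpo
qdj
nmid
ultkc
xaggi
vpbd
tuqxe
fhk
qnpj
czr
fbat
wzd
ckvrm

Derivation:
Hunk 1: at line 7 remove [mpa] add [rbg] -> 14 lines: nxgvu eoa ihy byy gjqy yxsi ptd vnce rbg rdq rsh fbat wzd ckvrm
Hunk 2: at line 6 remove [vnce,rbg] add [dmn,plqi,qwruw] -> 15 lines: nxgvu eoa ihy byy gjqy yxsi ptd dmn plqi qwruw rdq rsh fbat wzd ckvrm
Hunk 3: at line 4 remove [yxsi,ptd,dmn] add [xaggi,wlj] -> 14 lines: nxgvu eoa ihy byy gjqy xaggi wlj plqi qwruw rdq rsh fbat wzd ckvrm
Hunk 4: at line 2 remove [byy,gjqy] add [yugq,ultkc] -> 14 lines: nxgvu eoa ihy yugq ultkc xaggi wlj plqi qwruw rdq rsh fbat wzd ckvrm
Hunk 5: at line 8 remove [rdq,rsh] add [qnpj,czr] -> 14 lines: nxgvu eoa ihy yugq ultkc xaggi wlj plqi qwruw qnpj czr fbat wzd ckvrm
Hunk 6: at line 5 remove [wlj,plqi,qwruw] add [vpbd,tuqxe,fhk] -> 14 lines: nxgvu eoa ihy yugq ultkc xaggi vpbd tuqxe fhk qnpj czr fbat wzd ckvrm
Hunk 7: at line 1 remove [eoa,ihy,yugq] add [tpo,qdj,nmid] -> 14 lines: nxgvu tpo qdj nmid ultkc xaggi vpbd tuqxe fhk qnpj czr fbat wzd ckvrm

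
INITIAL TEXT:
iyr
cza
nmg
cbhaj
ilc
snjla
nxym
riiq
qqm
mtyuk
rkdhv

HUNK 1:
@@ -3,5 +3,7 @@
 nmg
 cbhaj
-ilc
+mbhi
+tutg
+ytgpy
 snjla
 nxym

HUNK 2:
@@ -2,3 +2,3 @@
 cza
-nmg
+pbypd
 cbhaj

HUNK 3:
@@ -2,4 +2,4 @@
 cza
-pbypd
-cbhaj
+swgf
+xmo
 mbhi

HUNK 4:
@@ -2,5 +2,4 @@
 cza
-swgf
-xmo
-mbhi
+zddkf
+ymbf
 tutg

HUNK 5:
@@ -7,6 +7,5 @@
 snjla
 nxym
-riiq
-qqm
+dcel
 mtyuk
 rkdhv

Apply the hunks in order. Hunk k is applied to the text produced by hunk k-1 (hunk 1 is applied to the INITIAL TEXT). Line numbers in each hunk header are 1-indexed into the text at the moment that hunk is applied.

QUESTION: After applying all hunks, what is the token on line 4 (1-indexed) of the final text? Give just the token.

Answer: ymbf

Derivation:
Hunk 1: at line 3 remove [ilc] add [mbhi,tutg,ytgpy] -> 13 lines: iyr cza nmg cbhaj mbhi tutg ytgpy snjla nxym riiq qqm mtyuk rkdhv
Hunk 2: at line 2 remove [nmg] add [pbypd] -> 13 lines: iyr cza pbypd cbhaj mbhi tutg ytgpy snjla nxym riiq qqm mtyuk rkdhv
Hunk 3: at line 2 remove [pbypd,cbhaj] add [swgf,xmo] -> 13 lines: iyr cza swgf xmo mbhi tutg ytgpy snjla nxym riiq qqm mtyuk rkdhv
Hunk 4: at line 2 remove [swgf,xmo,mbhi] add [zddkf,ymbf] -> 12 lines: iyr cza zddkf ymbf tutg ytgpy snjla nxym riiq qqm mtyuk rkdhv
Hunk 5: at line 7 remove [riiq,qqm] add [dcel] -> 11 lines: iyr cza zddkf ymbf tutg ytgpy snjla nxym dcel mtyuk rkdhv
Final line 4: ymbf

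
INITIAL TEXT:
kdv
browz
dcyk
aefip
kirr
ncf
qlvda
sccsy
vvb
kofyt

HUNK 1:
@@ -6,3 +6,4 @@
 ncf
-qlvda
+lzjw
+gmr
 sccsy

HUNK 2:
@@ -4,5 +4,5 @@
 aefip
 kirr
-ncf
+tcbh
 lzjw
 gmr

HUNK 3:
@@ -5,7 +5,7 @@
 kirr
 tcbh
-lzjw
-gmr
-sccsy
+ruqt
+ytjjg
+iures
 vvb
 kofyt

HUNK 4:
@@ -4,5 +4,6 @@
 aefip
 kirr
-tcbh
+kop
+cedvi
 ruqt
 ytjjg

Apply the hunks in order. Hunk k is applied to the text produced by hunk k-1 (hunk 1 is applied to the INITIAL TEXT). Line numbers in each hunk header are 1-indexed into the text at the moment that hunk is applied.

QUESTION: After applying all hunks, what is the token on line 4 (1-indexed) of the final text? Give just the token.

Hunk 1: at line 6 remove [qlvda] add [lzjw,gmr] -> 11 lines: kdv browz dcyk aefip kirr ncf lzjw gmr sccsy vvb kofyt
Hunk 2: at line 4 remove [ncf] add [tcbh] -> 11 lines: kdv browz dcyk aefip kirr tcbh lzjw gmr sccsy vvb kofyt
Hunk 3: at line 5 remove [lzjw,gmr,sccsy] add [ruqt,ytjjg,iures] -> 11 lines: kdv browz dcyk aefip kirr tcbh ruqt ytjjg iures vvb kofyt
Hunk 4: at line 4 remove [tcbh] add [kop,cedvi] -> 12 lines: kdv browz dcyk aefip kirr kop cedvi ruqt ytjjg iures vvb kofyt
Final line 4: aefip

Answer: aefip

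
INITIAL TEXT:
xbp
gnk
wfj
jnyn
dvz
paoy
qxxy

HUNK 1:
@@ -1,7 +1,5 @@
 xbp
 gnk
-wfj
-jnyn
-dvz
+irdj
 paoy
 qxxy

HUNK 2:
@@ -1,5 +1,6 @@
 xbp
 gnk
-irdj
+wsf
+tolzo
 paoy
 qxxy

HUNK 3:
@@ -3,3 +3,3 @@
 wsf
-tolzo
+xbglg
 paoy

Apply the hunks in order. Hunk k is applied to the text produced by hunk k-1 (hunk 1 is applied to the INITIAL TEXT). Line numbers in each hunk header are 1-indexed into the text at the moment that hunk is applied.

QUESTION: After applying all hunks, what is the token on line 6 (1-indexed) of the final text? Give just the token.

Answer: qxxy

Derivation:
Hunk 1: at line 1 remove [wfj,jnyn,dvz] add [irdj] -> 5 lines: xbp gnk irdj paoy qxxy
Hunk 2: at line 1 remove [irdj] add [wsf,tolzo] -> 6 lines: xbp gnk wsf tolzo paoy qxxy
Hunk 3: at line 3 remove [tolzo] add [xbglg] -> 6 lines: xbp gnk wsf xbglg paoy qxxy
Final line 6: qxxy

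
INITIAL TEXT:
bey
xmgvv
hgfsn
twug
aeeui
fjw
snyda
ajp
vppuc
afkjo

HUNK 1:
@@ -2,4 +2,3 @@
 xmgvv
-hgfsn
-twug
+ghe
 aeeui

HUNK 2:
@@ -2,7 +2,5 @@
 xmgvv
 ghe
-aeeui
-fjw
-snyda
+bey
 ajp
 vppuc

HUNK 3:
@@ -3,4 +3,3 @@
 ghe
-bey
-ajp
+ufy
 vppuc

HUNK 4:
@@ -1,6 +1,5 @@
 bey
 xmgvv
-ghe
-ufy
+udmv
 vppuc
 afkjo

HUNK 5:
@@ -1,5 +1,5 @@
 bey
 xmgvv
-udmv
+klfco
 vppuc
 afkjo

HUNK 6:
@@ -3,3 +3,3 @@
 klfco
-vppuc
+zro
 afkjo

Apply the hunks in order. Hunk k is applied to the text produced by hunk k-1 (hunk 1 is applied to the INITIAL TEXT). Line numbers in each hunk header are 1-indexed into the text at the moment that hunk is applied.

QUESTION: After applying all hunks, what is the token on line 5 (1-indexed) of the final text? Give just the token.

Hunk 1: at line 2 remove [hgfsn,twug] add [ghe] -> 9 lines: bey xmgvv ghe aeeui fjw snyda ajp vppuc afkjo
Hunk 2: at line 2 remove [aeeui,fjw,snyda] add [bey] -> 7 lines: bey xmgvv ghe bey ajp vppuc afkjo
Hunk 3: at line 3 remove [bey,ajp] add [ufy] -> 6 lines: bey xmgvv ghe ufy vppuc afkjo
Hunk 4: at line 1 remove [ghe,ufy] add [udmv] -> 5 lines: bey xmgvv udmv vppuc afkjo
Hunk 5: at line 1 remove [udmv] add [klfco] -> 5 lines: bey xmgvv klfco vppuc afkjo
Hunk 6: at line 3 remove [vppuc] add [zro] -> 5 lines: bey xmgvv klfco zro afkjo
Final line 5: afkjo

Answer: afkjo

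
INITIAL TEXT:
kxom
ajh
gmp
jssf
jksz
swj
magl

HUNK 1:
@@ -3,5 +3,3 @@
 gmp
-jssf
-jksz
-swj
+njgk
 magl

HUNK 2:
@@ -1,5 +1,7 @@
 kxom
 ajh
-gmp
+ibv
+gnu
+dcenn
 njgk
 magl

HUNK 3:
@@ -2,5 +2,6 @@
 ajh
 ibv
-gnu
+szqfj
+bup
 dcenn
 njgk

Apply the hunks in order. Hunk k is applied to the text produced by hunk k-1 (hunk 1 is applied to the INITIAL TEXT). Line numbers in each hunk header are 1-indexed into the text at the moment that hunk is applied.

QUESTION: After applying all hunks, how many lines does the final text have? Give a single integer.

Hunk 1: at line 3 remove [jssf,jksz,swj] add [njgk] -> 5 lines: kxom ajh gmp njgk magl
Hunk 2: at line 1 remove [gmp] add [ibv,gnu,dcenn] -> 7 lines: kxom ajh ibv gnu dcenn njgk magl
Hunk 3: at line 2 remove [gnu] add [szqfj,bup] -> 8 lines: kxom ajh ibv szqfj bup dcenn njgk magl
Final line count: 8

Answer: 8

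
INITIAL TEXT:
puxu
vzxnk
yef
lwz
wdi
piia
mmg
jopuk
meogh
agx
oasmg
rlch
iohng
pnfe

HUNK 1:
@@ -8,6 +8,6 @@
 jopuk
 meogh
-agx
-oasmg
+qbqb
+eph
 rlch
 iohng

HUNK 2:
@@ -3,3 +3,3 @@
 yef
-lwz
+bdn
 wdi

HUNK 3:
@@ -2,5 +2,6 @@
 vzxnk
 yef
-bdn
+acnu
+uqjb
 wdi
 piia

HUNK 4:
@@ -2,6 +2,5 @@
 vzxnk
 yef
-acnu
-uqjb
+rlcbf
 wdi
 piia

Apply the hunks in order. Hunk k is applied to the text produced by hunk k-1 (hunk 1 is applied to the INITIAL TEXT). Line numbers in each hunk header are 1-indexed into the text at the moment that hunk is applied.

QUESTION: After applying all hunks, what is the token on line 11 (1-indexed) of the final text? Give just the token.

Answer: eph

Derivation:
Hunk 1: at line 8 remove [agx,oasmg] add [qbqb,eph] -> 14 lines: puxu vzxnk yef lwz wdi piia mmg jopuk meogh qbqb eph rlch iohng pnfe
Hunk 2: at line 3 remove [lwz] add [bdn] -> 14 lines: puxu vzxnk yef bdn wdi piia mmg jopuk meogh qbqb eph rlch iohng pnfe
Hunk 3: at line 2 remove [bdn] add [acnu,uqjb] -> 15 lines: puxu vzxnk yef acnu uqjb wdi piia mmg jopuk meogh qbqb eph rlch iohng pnfe
Hunk 4: at line 2 remove [acnu,uqjb] add [rlcbf] -> 14 lines: puxu vzxnk yef rlcbf wdi piia mmg jopuk meogh qbqb eph rlch iohng pnfe
Final line 11: eph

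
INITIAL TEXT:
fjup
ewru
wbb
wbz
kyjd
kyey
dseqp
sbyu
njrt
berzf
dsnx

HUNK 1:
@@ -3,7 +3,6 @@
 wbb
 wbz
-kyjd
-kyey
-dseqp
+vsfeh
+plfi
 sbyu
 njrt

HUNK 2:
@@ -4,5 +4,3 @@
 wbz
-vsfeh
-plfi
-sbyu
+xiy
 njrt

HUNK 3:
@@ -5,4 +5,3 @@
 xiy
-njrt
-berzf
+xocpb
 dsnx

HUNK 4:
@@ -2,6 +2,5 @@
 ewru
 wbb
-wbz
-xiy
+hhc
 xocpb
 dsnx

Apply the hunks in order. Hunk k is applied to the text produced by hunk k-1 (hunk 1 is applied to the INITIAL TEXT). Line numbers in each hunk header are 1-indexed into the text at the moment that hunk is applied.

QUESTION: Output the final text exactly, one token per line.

Answer: fjup
ewru
wbb
hhc
xocpb
dsnx

Derivation:
Hunk 1: at line 3 remove [kyjd,kyey,dseqp] add [vsfeh,plfi] -> 10 lines: fjup ewru wbb wbz vsfeh plfi sbyu njrt berzf dsnx
Hunk 2: at line 4 remove [vsfeh,plfi,sbyu] add [xiy] -> 8 lines: fjup ewru wbb wbz xiy njrt berzf dsnx
Hunk 3: at line 5 remove [njrt,berzf] add [xocpb] -> 7 lines: fjup ewru wbb wbz xiy xocpb dsnx
Hunk 4: at line 2 remove [wbz,xiy] add [hhc] -> 6 lines: fjup ewru wbb hhc xocpb dsnx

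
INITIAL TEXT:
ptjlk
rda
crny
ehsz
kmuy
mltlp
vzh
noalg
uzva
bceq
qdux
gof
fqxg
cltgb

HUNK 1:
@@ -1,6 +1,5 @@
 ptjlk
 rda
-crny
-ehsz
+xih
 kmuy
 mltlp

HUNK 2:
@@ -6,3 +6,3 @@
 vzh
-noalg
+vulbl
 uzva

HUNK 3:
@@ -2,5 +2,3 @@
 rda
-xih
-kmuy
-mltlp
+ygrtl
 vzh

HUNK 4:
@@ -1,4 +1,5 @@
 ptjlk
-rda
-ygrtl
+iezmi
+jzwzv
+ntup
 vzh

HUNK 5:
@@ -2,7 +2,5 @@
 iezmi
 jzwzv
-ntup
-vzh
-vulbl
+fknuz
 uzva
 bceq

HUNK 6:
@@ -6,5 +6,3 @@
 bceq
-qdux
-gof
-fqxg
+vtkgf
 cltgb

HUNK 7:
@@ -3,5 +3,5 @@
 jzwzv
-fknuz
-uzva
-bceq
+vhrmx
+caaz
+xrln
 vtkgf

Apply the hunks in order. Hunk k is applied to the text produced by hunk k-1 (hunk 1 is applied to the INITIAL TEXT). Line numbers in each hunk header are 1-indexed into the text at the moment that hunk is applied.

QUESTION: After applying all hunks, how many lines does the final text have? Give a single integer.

Answer: 8

Derivation:
Hunk 1: at line 1 remove [crny,ehsz] add [xih] -> 13 lines: ptjlk rda xih kmuy mltlp vzh noalg uzva bceq qdux gof fqxg cltgb
Hunk 2: at line 6 remove [noalg] add [vulbl] -> 13 lines: ptjlk rda xih kmuy mltlp vzh vulbl uzva bceq qdux gof fqxg cltgb
Hunk 3: at line 2 remove [xih,kmuy,mltlp] add [ygrtl] -> 11 lines: ptjlk rda ygrtl vzh vulbl uzva bceq qdux gof fqxg cltgb
Hunk 4: at line 1 remove [rda,ygrtl] add [iezmi,jzwzv,ntup] -> 12 lines: ptjlk iezmi jzwzv ntup vzh vulbl uzva bceq qdux gof fqxg cltgb
Hunk 5: at line 2 remove [ntup,vzh,vulbl] add [fknuz] -> 10 lines: ptjlk iezmi jzwzv fknuz uzva bceq qdux gof fqxg cltgb
Hunk 6: at line 6 remove [qdux,gof,fqxg] add [vtkgf] -> 8 lines: ptjlk iezmi jzwzv fknuz uzva bceq vtkgf cltgb
Hunk 7: at line 3 remove [fknuz,uzva,bceq] add [vhrmx,caaz,xrln] -> 8 lines: ptjlk iezmi jzwzv vhrmx caaz xrln vtkgf cltgb
Final line count: 8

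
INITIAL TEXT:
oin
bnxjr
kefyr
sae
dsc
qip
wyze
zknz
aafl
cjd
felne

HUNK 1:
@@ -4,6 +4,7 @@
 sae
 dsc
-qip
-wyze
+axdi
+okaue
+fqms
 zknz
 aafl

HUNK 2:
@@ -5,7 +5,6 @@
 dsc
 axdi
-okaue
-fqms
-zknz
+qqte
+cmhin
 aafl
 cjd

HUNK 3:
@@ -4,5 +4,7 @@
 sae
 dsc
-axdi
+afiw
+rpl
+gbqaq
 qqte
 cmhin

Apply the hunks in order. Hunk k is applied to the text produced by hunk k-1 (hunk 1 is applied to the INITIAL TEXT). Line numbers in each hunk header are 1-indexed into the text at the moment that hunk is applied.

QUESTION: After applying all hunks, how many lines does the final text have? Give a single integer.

Answer: 13

Derivation:
Hunk 1: at line 4 remove [qip,wyze] add [axdi,okaue,fqms] -> 12 lines: oin bnxjr kefyr sae dsc axdi okaue fqms zknz aafl cjd felne
Hunk 2: at line 5 remove [okaue,fqms,zknz] add [qqte,cmhin] -> 11 lines: oin bnxjr kefyr sae dsc axdi qqte cmhin aafl cjd felne
Hunk 3: at line 4 remove [axdi] add [afiw,rpl,gbqaq] -> 13 lines: oin bnxjr kefyr sae dsc afiw rpl gbqaq qqte cmhin aafl cjd felne
Final line count: 13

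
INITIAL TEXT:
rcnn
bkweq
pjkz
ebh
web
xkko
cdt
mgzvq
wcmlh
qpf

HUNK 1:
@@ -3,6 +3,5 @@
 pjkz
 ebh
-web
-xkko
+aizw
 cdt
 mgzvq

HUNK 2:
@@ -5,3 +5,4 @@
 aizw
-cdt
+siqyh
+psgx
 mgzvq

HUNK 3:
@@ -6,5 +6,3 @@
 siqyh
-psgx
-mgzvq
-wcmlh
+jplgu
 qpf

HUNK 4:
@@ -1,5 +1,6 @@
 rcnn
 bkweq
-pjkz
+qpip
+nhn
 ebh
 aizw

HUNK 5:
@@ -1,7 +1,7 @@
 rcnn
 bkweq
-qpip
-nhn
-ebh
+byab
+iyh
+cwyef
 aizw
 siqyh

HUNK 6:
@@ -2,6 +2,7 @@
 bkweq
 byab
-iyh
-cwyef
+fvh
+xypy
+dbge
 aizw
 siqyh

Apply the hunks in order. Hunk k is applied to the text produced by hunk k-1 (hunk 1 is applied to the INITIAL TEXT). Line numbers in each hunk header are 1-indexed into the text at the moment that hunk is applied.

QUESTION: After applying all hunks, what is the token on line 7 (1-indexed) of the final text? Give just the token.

Answer: aizw

Derivation:
Hunk 1: at line 3 remove [web,xkko] add [aizw] -> 9 lines: rcnn bkweq pjkz ebh aizw cdt mgzvq wcmlh qpf
Hunk 2: at line 5 remove [cdt] add [siqyh,psgx] -> 10 lines: rcnn bkweq pjkz ebh aizw siqyh psgx mgzvq wcmlh qpf
Hunk 3: at line 6 remove [psgx,mgzvq,wcmlh] add [jplgu] -> 8 lines: rcnn bkweq pjkz ebh aizw siqyh jplgu qpf
Hunk 4: at line 1 remove [pjkz] add [qpip,nhn] -> 9 lines: rcnn bkweq qpip nhn ebh aizw siqyh jplgu qpf
Hunk 5: at line 1 remove [qpip,nhn,ebh] add [byab,iyh,cwyef] -> 9 lines: rcnn bkweq byab iyh cwyef aizw siqyh jplgu qpf
Hunk 6: at line 2 remove [iyh,cwyef] add [fvh,xypy,dbge] -> 10 lines: rcnn bkweq byab fvh xypy dbge aizw siqyh jplgu qpf
Final line 7: aizw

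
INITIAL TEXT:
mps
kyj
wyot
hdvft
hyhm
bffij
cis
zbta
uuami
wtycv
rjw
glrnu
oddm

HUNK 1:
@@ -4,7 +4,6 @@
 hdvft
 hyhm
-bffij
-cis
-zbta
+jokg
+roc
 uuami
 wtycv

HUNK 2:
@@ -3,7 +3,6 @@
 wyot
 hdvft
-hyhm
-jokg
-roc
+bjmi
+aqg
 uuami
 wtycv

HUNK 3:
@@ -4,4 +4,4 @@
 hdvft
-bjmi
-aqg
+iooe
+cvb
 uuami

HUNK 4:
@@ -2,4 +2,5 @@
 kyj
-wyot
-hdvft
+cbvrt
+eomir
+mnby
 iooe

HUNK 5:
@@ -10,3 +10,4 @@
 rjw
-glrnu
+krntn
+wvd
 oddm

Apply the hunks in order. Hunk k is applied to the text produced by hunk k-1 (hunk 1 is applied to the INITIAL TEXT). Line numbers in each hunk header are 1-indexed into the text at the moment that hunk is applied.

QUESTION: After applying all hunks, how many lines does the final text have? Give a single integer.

Answer: 13

Derivation:
Hunk 1: at line 4 remove [bffij,cis,zbta] add [jokg,roc] -> 12 lines: mps kyj wyot hdvft hyhm jokg roc uuami wtycv rjw glrnu oddm
Hunk 2: at line 3 remove [hyhm,jokg,roc] add [bjmi,aqg] -> 11 lines: mps kyj wyot hdvft bjmi aqg uuami wtycv rjw glrnu oddm
Hunk 3: at line 4 remove [bjmi,aqg] add [iooe,cvb] -> 11 lines: mps kyj wyot hdvft iooe cvb uuami wtycv rjw glrnu oddm
Hunk 4: at line 2 remove [wyot,hdvft] add [cbvrt,eomir,mnby] -> 12 lines: mps kyj cbvrt eomir mnby iooe cvb uuami wtycv rjw glrnu oddm
Hunk 5: at line 10 remove [glrnu] add [krntn,wvd] -> 13 lines: mps kyj cbvrt eomir mnby iooe cvb uuami wtycv rjw krntn wvd oddm
Final line count: 13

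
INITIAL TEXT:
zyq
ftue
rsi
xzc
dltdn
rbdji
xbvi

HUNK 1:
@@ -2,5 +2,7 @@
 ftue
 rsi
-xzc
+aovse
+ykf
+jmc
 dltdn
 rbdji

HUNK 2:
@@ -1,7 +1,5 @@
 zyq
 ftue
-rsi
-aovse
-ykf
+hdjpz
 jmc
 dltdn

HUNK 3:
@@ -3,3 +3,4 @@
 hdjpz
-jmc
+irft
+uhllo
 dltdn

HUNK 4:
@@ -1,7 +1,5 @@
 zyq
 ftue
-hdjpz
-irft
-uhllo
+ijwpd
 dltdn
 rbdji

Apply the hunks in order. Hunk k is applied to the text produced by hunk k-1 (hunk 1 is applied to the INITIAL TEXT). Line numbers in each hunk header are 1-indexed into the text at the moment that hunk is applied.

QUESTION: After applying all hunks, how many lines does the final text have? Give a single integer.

Answer: 6

Derivation:
Hunk 1: at line 2 remove [xzc] add [aovse,ykf,jmc] -> 9 lines: zyq ftue rsi aovse ykf jmc dltdn rbdji xbvi
Hunk 2: at line 1 remove [rsi,aovse,ykf] add [hdjpz] -> 7 lines: zyq ftue hdjpz jmc dltdn rbdji xbvi
Hunk 3: at line 3 remove [jmc] add [irft,uhllo] -> 8 lines: zyq ftue hdjpz irft uhllo dltdn rbdji xbvi
Hunk 4: at line 1 remove [hdjpz,irft,uhllo] add [ijwpd] -> 6 lines: zyq ftue ijwpd dltdn rbdji xbvi
Final line count: 6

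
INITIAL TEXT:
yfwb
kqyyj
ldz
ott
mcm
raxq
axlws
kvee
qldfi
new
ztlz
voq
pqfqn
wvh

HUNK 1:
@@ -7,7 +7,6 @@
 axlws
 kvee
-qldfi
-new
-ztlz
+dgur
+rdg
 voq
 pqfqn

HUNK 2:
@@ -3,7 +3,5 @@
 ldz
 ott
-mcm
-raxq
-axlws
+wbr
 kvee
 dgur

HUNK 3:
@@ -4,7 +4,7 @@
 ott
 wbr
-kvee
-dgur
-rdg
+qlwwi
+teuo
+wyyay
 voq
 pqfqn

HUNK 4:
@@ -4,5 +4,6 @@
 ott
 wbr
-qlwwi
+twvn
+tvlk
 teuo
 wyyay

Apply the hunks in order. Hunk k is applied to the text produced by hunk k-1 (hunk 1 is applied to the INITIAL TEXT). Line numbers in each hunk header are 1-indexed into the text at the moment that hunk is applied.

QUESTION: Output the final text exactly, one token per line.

Hunk 1: at line 7 remove [qldfi,new,ztlz] add [dgur,rdg] -> 13 lines: yfwb kqyyj ldz ott mcm raxq axlws kvee dgur rdg voq pqfqn wvh
Hunk 2: at line 3 remove [mcm,raxq,axlws] add [wbr] -> 11 lines: yfwb kqyyj ldz ott wbr kvee dgur rdg voq pqfqn wvh
Hunk 3: at line 4 remove [kvee,dgur,rdg] add [qlwwi,teuo,wyyay] -> 11 lines: yfwb kqyyj ldz ott wbr qlwwi teuo wyyay voq pqfqn wvh
Hunk 4: at line 4 remove [qlwwi] add [twvn,tvlk] -> 12 lines: yfwb kqyyj ldz ott wbr twvn tvlk teuo wyyay voq pqfqn wvh

Answer: yfwb
kqyyj
ldz
ott
wbr
twvn
tvlk
teuo
wyyay
voq
pqfqn
wvh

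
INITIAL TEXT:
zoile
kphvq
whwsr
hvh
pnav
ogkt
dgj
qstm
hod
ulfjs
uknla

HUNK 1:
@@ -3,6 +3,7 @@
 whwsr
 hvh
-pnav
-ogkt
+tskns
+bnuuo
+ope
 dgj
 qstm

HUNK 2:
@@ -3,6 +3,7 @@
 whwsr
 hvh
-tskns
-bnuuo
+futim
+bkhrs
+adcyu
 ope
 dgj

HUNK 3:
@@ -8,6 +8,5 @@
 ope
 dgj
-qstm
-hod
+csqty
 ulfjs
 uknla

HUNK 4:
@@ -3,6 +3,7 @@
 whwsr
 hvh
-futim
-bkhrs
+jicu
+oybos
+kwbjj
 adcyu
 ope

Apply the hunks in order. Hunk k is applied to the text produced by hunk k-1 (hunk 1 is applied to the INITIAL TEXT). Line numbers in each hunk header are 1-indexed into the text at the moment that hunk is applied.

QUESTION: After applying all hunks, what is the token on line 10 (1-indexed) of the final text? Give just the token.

Answer: dgj

Derivation:
Hunk 1: at line 3 remove [pnav,ogkt] add [tskns,bnuuo,ope] -> 12 lines: zoile kphvq whwsr hvh tskns bnuuo ope dgj qstm hod ulfjs uknla
Hunk 2: at line 3 remove [tskns,bnuuo] add [futim,bkhrs,adcyu] -> 13 lines: zoile kphvq whwsr hvh futim bkhrs adcyu ope dgj qstm hod ulfjs uknla
Hunk 3: at line 8 remove [qstm,hod] add [csqty] -> 12 lines: zoile kphvq whwsr hvh futim bkhrs adcyu ope dgj csqty ulfjs uknla
Hunk 4: at line 3 remove [futim,bkhrs] add [jicu,oybos,kwbjj] -> 13 lines: zoile kphvq whwsr hvh jicu oybos kwbjj adcyu ope dgj csqty ulfjs uknla
Final line 10: dgj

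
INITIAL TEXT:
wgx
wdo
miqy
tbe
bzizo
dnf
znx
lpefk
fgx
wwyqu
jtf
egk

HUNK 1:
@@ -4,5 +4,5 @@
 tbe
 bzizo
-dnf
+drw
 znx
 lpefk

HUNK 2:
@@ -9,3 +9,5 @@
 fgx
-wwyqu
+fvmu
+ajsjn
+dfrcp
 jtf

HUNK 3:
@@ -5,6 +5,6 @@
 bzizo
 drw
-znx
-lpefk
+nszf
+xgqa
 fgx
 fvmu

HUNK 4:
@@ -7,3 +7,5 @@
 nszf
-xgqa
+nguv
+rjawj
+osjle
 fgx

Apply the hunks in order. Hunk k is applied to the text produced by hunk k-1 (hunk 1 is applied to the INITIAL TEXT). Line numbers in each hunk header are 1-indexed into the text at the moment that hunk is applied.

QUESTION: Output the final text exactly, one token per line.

Answer: wgx
wdo
miqy
tbe
bzizo
drw
nszf
nguv
rjawj
osjle
fgx
fvmu
ajsjn
dfrcp
jtf
egk

Derivation:
Hunk 1: at line 4 remove [dnf] add [drw] -> 12 lines: wgx wdo miqy tbe bzizo drw znx lpefk fgx wwyqu jtf egk
Hunk 2: at line 9 remove [wwyqu] add [fvmu,ajsjn,dfrcp] -> 14 lines: wgx wdo miqy tbe bzizo drw znx lpefk fgx fvmu ajsjn dfrcp jtf egk
Hunk 3: at line 5 remove [znx,lpefk] add [nszf,xgqa] -> 14 lines: wgx wdo miqy tbe bzizo drw nszf xgqa fgx fvmu ajsjn dfrcp jtf egk
Hunk 4: at line 7 remove [xgqa] add [nguv,rjawj,osjle] -> 16 lines: wgx wdo miqy tbe bzizo drw nszf nguv rjawj osjle fgx fvmu ajsjn dfrcp jtf egk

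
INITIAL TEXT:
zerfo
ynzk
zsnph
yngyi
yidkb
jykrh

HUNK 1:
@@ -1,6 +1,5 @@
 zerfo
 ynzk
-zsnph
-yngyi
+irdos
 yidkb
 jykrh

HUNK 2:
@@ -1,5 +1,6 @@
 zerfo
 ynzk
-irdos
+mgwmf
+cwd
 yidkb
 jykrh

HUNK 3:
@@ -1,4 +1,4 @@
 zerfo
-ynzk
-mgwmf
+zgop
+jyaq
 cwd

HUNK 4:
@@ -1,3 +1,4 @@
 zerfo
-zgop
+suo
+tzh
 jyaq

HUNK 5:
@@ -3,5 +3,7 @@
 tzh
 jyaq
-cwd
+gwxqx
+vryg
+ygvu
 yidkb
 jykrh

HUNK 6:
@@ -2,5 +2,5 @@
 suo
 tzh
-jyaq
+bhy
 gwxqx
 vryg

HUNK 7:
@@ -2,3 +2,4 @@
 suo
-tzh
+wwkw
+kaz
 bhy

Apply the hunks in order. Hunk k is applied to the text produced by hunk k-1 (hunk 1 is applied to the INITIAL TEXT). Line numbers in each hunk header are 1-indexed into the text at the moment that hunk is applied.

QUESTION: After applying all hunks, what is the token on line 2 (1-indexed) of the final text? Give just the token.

Answer: suo

Derivation:
Hunk 1: at line 1 remove [zsnph,yngyi] add [irdos] -> 5 lines: zerfo ynzk irdos yidkb jykrh
Hunk 2: at line 1 remove [irdos] add [mgwmf,cwd] -> 6 lines: zerfo ynzk mgwmf cwd yidkb jykrh
Hunk 3: at line 1 remove [ynzk,mgwmf] add [zgop,jyaq] -> 6 lines: zerfo zgop jyaq cwd yidkb jykrh
Hunk 4: at line 1 remove [zgop] add [suo,tzh] -> 7 lines: zerfo suo tzh jyaq cwd yidkb jykrh
Hunk 5: at line 3 remove [cwd] add [gwxqx,vryg,ygvu] -> 9 lines: zerfo suo tzh jyaq gwxqx vryg ygvu yidkb jykrh
Hunk 6: at line 2 remove [jyaq] add [bhy] -> 9 lines: zerfo suo tzh bhy gwxqx vryg ygvu yidkb jykrh
Hunk 7: at line 2 remove [tzh] add [wwkw,kaz] -> 10 lines: zerfo suo wwkw kaz bhy gwxqx vryg ygvu yidkb jykrh
Final line 2: suo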